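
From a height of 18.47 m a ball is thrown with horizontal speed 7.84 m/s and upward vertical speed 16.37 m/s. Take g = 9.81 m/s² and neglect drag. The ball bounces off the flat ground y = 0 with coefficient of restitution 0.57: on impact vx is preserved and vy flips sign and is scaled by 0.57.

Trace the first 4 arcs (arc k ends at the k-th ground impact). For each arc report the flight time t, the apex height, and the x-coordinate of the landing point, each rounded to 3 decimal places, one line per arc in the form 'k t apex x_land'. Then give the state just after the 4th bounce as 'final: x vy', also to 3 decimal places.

Arc 1: start y=18.470, vy=16.370 → t=4.228, apex=32.128, x_land=33.148, impact vy=-25.107
  bounce: vy ← 0.57·25.107 = 14.311
Arc 2: start y=0.000, vy=14.311 → t=2.918, apex=10.439, x_land=56.022, impact vy=-14.311
  bounce: vy ← 0.57·14.311 = 8.157
Arc 3: start y=0.000, vy=8.157 → t=1.663, apex=3.391, x_land=69.060, impact vy=-8.157
  bounce: vy ← 0.57·8.157 = 4.650
Arc 4: start y=0.000, vy=4.650 → t=0.948, apex=1.102, x_land=76.492, impact vy=-4.650
  bounce: vy ← 0.57·4.650 = 2.650

1 4.228 32.128 33.148
2 2.918 10.439 56.022
3 1.663 3.391 69.060
4 0.948 1.102 76.492
final: 76.492 2.650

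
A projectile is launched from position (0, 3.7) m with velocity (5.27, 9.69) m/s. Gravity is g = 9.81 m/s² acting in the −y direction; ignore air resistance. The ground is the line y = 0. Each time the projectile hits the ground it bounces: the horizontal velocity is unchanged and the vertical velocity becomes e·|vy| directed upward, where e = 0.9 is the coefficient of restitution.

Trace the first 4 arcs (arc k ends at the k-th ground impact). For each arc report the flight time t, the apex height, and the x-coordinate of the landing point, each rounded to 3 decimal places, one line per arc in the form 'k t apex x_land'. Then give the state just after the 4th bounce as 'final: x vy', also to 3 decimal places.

Arc 1: start y=3.700, vy=9.690 → t=2.303, apex=8.486, x_land=12.137, impact vy=-12.903
  bounce: vy ← 0.9·12.903 = 11.613
Arc 2: start y=0.000, vy=11.613 → t=2.368, apex=6.873, x_land=24.614, impact vy=-11.613
  bounce: vy ← 0.9·11.613 = 10.452
Arc 3: start y=0.000, vy=10.452 → t=2.131, apex=5.567, x_land=35.843, impact vy=-10.452
  bounce: vy ← 0.9·10.452 = 9.406
Arc 4: start y=0.000, vy=9.406 → t=1.918, apex=4.510, x_land=45.950, impact vy=-9.406
  bounce: vy ← 0.9·9.406 = 8.466

1 2.303 8.486 12.137
2 2.368 6.873 24.614
3 2.131 5.567 35.843
4 1.918 4.510 45.950
final: 45.950 8.466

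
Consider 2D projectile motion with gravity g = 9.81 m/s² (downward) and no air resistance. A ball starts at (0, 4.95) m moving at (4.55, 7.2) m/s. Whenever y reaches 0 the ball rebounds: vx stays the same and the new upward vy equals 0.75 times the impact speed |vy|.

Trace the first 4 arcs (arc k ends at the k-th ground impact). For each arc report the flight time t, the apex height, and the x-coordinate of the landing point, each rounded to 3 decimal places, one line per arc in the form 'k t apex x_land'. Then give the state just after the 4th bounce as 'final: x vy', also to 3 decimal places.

1 1.978 7.592 9.000
2 1.866 4.271 17.491
3 1.400 2.402 23.860
4 1.050 1.351 28.636
final: 28.636 3.862

Arc 1: start y=4.950, vy=7.200 → t=1.978, apex=7.592, x_land=9.000, impact vy=-12.205
  bounce: vy ← 0.75·12.205 = 9.154
Arc 2: start y=0.000, vy=9.154 → t=1.866, apex=4.271, x_land=17.491, impact vy=-9.154
  bounce: vy ← 0.75·9.154 = 6.865
Arc 3: start y=0.000, vy=6.865 → t=1.400, apex=2.402, x_land=23.860, impact vy=-6.865
  bounce: vy ← 0.75·6.865 = 5.149
Arc 4: start y=0.000, vy=5.149 → t=1.050, apex=1.351, x_land=28.636, impact vy=-5.149
  bounce: vy ← 0.75·5.149 = 3.862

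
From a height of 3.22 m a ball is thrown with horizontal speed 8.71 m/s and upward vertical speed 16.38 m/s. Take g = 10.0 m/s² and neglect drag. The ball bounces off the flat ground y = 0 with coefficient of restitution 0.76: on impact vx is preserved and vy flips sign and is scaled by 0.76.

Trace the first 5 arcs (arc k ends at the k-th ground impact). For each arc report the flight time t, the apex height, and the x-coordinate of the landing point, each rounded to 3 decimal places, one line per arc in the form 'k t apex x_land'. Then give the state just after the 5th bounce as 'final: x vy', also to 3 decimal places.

1 3.462 16.635 30.154
2 2.773 9.609 54.303
3 2.107 5.550 72.656
4 1.601 3.206 86.604
5 1.217 1.852 97.204
final: 97.204 4.625

Arc 1: start y=3.220, vy=16.380 → t=3.462, apex=16.635, x_land=30.154, impact vy=-18.240
  bounce: vy ← 0.76·18.240 = 13.863
Arc 2: start y=0.000, vy=13.863 → t=2.773, apex=9.609, x_land=54.303, impact vy=-13.863
  bounce: vy ← 0.76·13.863 = 10.536
Arc 3: start y=0.000, vy=10.536 → t=2.107, apex=5.550, x_land=72.656, impact vy=-10.536
  bounce: vy ← 0.76·10.536 = 8.007
Arc 4: start y=0.000, vy=8.007 → t=1.601, apex=3.206, x_land=86.604, impact vy=-8.007
  bounce: vy ← 0.76·8.007 = 6.085
Arc 5: start y=0.000, vy=6.085 → t=1.217, apex=1.852, x_land=97.204, impact vy=-6.085
  bounce: vy ← 0.76·6.085 = 4.625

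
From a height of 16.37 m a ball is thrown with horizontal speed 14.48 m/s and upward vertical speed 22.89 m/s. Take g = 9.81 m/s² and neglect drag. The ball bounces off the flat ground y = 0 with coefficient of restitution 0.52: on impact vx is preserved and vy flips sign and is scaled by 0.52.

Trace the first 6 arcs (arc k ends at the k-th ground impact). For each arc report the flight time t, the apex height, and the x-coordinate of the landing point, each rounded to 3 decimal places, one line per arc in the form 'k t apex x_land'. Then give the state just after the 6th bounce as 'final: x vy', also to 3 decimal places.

Arc 1: start y=16.370, vy=22.890 → t=5.297, apex=43.075, x_land=76.697, impact vy=-29.071
  bounce: vy ← 0.52·29.071 = 15.117
Arc 2: start y=0.000, vy=15.117 → t=3.082, apex=11.647, x_land=121.324, impact vy=-15.117
  bounce: vy ← 0.52·15.117 = 7.861
Arc 3: start y=0.000, vy=7.861 → t=1.603, apex=3.149, x_land=144.530, impact vy=-7.861
  bounce: vy ← 0.52·7.861 = 4.088
Arc 4: start y=0.000, vy=4.088 → t=0.833, apex=0.852, x_land=156.597, impact vy=-4.088
  bounce: vy ← 0.52·4.088 = 2.126
Arc 5: start y=0.000, vy=2.126 → t=0.433, apex=0.230, x_land=162.872, impact vy=-2.126
  bounce: vy ← 0.52·2.126 = 1.105
Arc 6: start y=0.000, vy=1.105 → t=0.225, apex=0.062, x_land=166.134, impact vy=-1.105
  bounce: vy ← 0.52·1.105 = 0.575

1 5.297 43.075 76.697
2 3.082 11.647 121.324
3 1.603 3.149 144.530
4 0.833 0.852 156.597
5 0.433 0.230 162.872
6 0.225 0.062 166.134
final: 166.134 0.575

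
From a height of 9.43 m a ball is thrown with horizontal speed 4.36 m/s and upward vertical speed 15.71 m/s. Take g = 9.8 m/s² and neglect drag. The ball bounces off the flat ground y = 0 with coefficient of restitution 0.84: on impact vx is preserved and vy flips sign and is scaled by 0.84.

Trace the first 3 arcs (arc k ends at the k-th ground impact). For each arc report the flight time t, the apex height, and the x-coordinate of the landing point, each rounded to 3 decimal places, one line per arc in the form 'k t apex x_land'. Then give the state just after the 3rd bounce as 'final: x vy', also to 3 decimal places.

1 3.723 22.022 16.232
2 3.562 15.539 31.761
3 2.992 10.964 44.805
final: 44.805 12.314

Arc 1: start y=9.430, vy=15.710 → t=3.723, apex=22.022, x_land=16.232, impact vy=-20.776
  bounce: vy ← 0.84·20.776 = 17.452
Arc 2: start y=0.000, vy=17.452 → t=3.562, apex=15.539, x_land=31.761, impact vy=-17.452
  bounce: vy ← 0.84·17.452 = 14.659
Arc 3: start y=0.000, vy=14.659 → t=2.992, apex=10.964, x_land=44.805, impact vy=-14.659
  bounce: vy ← 0.84·14.659 = 12.314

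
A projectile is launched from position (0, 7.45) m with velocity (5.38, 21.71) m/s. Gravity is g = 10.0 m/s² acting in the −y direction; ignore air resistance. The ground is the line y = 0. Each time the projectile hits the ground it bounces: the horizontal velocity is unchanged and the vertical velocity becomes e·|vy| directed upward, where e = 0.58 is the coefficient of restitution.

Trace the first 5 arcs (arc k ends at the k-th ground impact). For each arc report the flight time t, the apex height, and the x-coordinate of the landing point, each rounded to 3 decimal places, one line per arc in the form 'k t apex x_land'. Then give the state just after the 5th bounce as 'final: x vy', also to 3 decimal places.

1 4.662 31.016 25.080
2 2.889 10.434 40.623
3 1.676 3.510 49.638
4 0.972 1.181 54.867
5 0.564 0.397 57.900
final: 57.900 1.635

Arc 1: start y=7.450, vy=21.710 → t=4.662, apex=31.016, x_land=25.080, impact vy=-24.906
  bounce: vy ← 0.58·24.906 = 14.446
Arc 2: start y=0.000, vy=14.446 → t=2.889, apex=10.434, x_land=40.623, impact vy=-14.446
  bounce: vy ← 0.58·14.446 = 8.378
Arc 3: start y=0.000, vy=8.378 → t=1.676, apex=3.510, x_land=49.638, impact vy=-8.378
  bounce: vy ← 0.58·8.378 = 4.860
Arc 4: start y=0.000, vy=4.860 → t=0.972, apex=1.181, x_land=54.867, impact vy=-4.860
  bounce: vy ← 0.58·4.860 = 2.819
Arc 5: start y=0.000, vy=2.819 → t=0.564, apex=0.397, x_land=57.900, impact vy=-2.819
  bounce: vy ← 0.58·2.819 = 1.635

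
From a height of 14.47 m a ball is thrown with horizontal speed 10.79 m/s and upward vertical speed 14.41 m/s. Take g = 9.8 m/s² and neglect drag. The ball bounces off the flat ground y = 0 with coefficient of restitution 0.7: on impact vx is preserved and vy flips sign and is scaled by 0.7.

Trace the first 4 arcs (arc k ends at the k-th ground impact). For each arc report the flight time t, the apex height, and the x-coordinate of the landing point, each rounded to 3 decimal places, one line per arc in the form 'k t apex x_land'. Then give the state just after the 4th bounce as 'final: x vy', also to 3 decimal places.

1 3.732 25.064 40.269
2 3.166 12.282 74.434
3 2.216 6.018 98.349
4 1.552 2.949 115.090
final: 115.090 5.322

Arc 1: start y=14.470, vy=14.410 → t=3.732, apex=25.064, x_land=40.269, impact vy=-22.164
  bounce: vy ← 0.7·22.164 = 15.515
Arc 2: start y=0.000, vy=15.515 → t=3.166, apex=12.282, x_land=74.434, impact vy=-15.515
  bounce: vy ← 0.7·15.515 = 10.861
Arc 3: start y=0.000, vy=10.861 → t=2.216, apex=6.018, x_land=98.349, impact vy=-10.861
  bounce: vy ← 0.7·10.861 = 7.602
Arc 4: start y=0.000, vy=7.602 → t=1.552, apex=2.949, x_land=115.090, impact vy=-7.602
  bounce: vy ← 0.7·7.602 = 5.322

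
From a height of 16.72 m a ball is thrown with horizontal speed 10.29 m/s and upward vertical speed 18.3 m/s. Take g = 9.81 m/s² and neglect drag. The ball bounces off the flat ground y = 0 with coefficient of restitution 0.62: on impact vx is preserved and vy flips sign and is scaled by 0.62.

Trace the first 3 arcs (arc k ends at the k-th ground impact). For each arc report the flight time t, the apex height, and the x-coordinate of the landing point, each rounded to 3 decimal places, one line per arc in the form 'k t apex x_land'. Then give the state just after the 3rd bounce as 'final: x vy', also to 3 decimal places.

Arc 1: start y=16.720, vy=18.300 → t=4.490, apex=33.789, x_land=46.203, impact vy=-25.748
  bounce: vy ← 0.62·25.748 = 15.963
Arc 2: start y=0.000, vy=15.963 → t=3.255, apex=12.988, x_land=79.692, impact vy=-15.963
  bounce: vy ← 0.62·15.963 = 9.897
Arc 3: start y=0.000, vy=9.897 → t=2.018, apex=4.993, x_land=100.455, impact vy=-9.897
  bounce: vy ← 0.62·9.897 = 6.136

1 4.490 33.789 46.203
2 3.255 12.988 79.692
3 2.018 4.993 100.455
final: 100.455 6.136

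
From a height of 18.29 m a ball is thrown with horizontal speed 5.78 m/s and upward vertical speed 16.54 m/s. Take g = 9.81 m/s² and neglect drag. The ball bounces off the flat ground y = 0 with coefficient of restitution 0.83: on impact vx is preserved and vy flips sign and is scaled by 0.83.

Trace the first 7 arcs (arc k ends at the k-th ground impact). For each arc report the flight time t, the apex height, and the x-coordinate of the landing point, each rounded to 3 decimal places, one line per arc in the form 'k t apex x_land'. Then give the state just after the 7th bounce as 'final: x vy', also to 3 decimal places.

Arc 1: start y=18.290, vy=16.540 → t=4.250, apex=32.234, x_land=24.562, impact vy=-25.148
  bounce: vy ← 0.83·25.148 = 20.873
Arc 2: start y=0.000, vy=20.873 → t=4.255, apex=22.206, x_land=49.159, impact vy=-20.873
  bounce: vy ← 0.83·20.873 = 17.324
Arc 3: start y=0.000, vy=17.324 → t=3.532, apex=15.297, x_land=69.574, impact vy=-17.324
  bounce: vy ← 0.83·17.324 = 14.379
Arc 4: start y=0.000, vy=14.379 → t=2.932, apex=10.538, x_land=86.518, impact vy=-14.379
  bounce: vy ← 0.83·14.379 = 11.935
Arc 5: start y=0.000, vy=11.935 → t=2.433, apex=7.260, x_land=100.582, impact vy=-11.935
  bounce: vy ← 0.83·11.935 = 9.906
Arc 6: start y=0.000, vy=9.906 → t=2.020, apex=5.001, x_land=112.255, impact vy=-9.906
  bounce: vy ← 0.83·9.906 = 8.222
Arc 7: start y=0.000, vy=8.222 → t=1.676, apex=3.445, x_land=121.943, impact vy=-8.222
  bounce: vy ← 0.83·8.222 = 6.824

1 4.250 32.234 24.562
2 4.255 22.206 49.159
3 3.532 15.297 69.574
4 2.932 10.538 86.518
5 2.433 7.260 100.582
6 2.020 5.001 112.255
7 1.676 3.445 121.943
final: 121.943 6.824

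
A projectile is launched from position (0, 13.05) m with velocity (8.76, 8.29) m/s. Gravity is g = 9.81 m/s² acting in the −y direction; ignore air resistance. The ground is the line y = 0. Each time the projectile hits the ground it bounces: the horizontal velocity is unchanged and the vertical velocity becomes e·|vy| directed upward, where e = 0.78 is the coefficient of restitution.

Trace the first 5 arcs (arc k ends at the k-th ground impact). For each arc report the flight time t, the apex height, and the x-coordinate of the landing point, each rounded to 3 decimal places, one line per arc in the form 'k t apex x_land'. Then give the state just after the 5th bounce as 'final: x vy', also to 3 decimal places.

1 2.682 16.553 23.495
2 2.866 10.071 48.599
3 2.235 6.127 68.180
4 1.744 3.728 83.454
5 1.360 2.268 95.367
final: 95.367 5.203

Arc 1: start y=13.050, vy=8.290 → t=2.682, apex=16.553, x_land=23.495, impact vy=-18.021
  bounce: vy ← 0.78·18.021 = 14.057
Arc 2: start y=0.000, vy=14.057 → t=2.866, apex=10.071, x_land=48.599, impact vy=-14.057
  bounce: vy ← 0.78·14.057 = 10.964
Arc 3: start y=0.000, vy=10.964 → t=2.235, apex=6.127, x_land=68.180, impact vy=-10.964
  bounce: vy ← 0.78·10.964 = 8.552
Arc 4: start y=0.000, vy=8.552 → t=1.744, apex=3.728, x_land=83.454, impact vy=-8.552
  bounce: vy ← 0.78·8.552 = 6.671
Arc 5: start y=0.000, vy=6.671 → t=1.360, apex=2.268, x_land=95.367, impact vy=-6.671
  bounce: vy ← 0.78·6.671 = 5.203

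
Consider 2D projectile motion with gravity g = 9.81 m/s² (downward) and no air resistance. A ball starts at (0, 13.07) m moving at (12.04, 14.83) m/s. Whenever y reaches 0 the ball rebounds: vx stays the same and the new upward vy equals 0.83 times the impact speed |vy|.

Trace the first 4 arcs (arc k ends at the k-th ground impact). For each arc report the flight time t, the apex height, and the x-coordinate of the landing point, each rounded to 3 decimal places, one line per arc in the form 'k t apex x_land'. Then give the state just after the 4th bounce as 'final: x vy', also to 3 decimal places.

Arc 1: start y=13.070, vy=14.830 → t=3.737, apex=24.279, x_land=44.988, impact vy=-21.826
  bounce: vy ← 0.83·21.826 = 18.115
Arc 2: start y=0.000, vy=18.115 → t=3.693, apex=16.726, x_land=89.455, impact vy=-18.115
  bounce: vy ← 0.83·18.115 = 15.036
Arc 3: start y=0.000, vy=15.036 → t=3.065, apex=11.523, x_land=126.362, impact vy=-15.036
  bounce: vy ← 0.83·15.036 = 12.480
Arc 4: start y=0.000, vy=12.480 → t=2.544, apex=7.938, x_land=156.995, impact vy=-12.480
  bounce: vy ← 0.83·12.480 = 10.358

1 3.737 24.279 44.988
2 3.693 16.726 89.455
3 3.065 11.523 126.362
4 2.544 7.938 156.995
final: 156.995 10.358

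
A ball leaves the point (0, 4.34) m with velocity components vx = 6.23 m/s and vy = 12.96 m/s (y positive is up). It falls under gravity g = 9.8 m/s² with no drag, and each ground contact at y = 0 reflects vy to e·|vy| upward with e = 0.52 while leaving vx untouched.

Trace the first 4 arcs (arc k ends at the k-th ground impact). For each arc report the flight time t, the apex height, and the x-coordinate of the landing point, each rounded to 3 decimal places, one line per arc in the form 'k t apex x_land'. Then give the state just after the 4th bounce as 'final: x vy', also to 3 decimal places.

1 2.946 12.909 18.351
2 1.688 3.491 28.868
3 0.878 0.944 34.336
4 0.456 0.255 37.180
final: 37.180 1.163

Arc 1: start y=4.340, vy=12.960 → t=2.946, apex=12.909, x_land=18.351, impact vy=-15.907
  bounce: vy ← 0.52·15.907 = 8.272
Arc 2: start y=0.000, vy=8.272 → t=1.688, apex=3.491, x_land=28.868, impact vy=-8.272
  bounce: vy ← 0.52·8.272 = 4.301
Arc 3: start y=0.000, vy=4.301 → t=0.878, apex=0.944, x_land=34.336, impact vy=-4.301
  bounce: vy ← 0.52·4.301 = 2.237
Arc 4: start y=0.000, vy=2.237 → t=0.456, apex=0.255, x_land=37.180, impact vy=-2.237
  bounce: vy ← 0.52·2.237 = 1.163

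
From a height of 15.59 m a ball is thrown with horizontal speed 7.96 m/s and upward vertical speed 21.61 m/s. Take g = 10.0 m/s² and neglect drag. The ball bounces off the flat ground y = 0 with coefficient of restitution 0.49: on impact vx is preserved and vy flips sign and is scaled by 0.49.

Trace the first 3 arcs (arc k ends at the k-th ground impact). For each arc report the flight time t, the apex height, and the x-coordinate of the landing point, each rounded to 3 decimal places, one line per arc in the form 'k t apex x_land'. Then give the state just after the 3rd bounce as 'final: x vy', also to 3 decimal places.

1 4.952 38.940 39.415
2 2.735 9.349 61.185
3 1.340 2.245 71.852
final: 71.852 3.283

Arc 1: start y=15.590, vy=21.610 → t=4.952, apex=38.940, x_land=39.415, impact vy=-27.907
  bounce: vy ← 0.49·27.907 = 13.674
Arc 2: start y=0.000, vy=13.674 → t=2.735, apex=9.349, x_land=61.185, impact vy=-13.674
  bounce: vy ← 0.49·13.674 = 6.700
Arc 3: start y=0.000, vy=6.700 → t=1.340, apex=2.245, x_land=71.852, impact vy=-6.700
  bounce: vy ← 0.49·6.700 = 3.283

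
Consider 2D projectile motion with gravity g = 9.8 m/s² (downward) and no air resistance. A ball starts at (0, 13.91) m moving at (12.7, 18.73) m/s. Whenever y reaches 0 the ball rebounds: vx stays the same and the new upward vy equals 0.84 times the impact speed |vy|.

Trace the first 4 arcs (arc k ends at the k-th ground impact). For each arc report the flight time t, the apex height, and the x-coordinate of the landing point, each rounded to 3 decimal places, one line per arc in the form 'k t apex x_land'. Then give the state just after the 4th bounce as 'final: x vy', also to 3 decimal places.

Arc 1: start y=13.910, vy=18.730 → t=4.459, apex=31.809, x_land=56.630, impact vy=-24.969
  bounce: vy ← 0.84·24.969 = 20.974
Arc 2: start y=0.000, vy=20.974 → t=4.280, apex=22.444, x_land=110.991, impact vy=-20.974
  bounce: vy ← 0.84·20.974 = 17.618
Arc 3: start y=0.000, vy=17.618 → t=3.596, apex=15.837, x_land=156.655, impact vy=-17.618
  bounce: vy ← 0.84·17.618 = 14.799
Arc 4: start y=0.000, vy=14.799 → t=3.020, apex=11.174, x_land=195.012, impact vy=-14.799
  bounce: vy ← 0.84·14.799 = 12.431

1 4.459 31.809 56.630
2 4.280 22.444 110.991
3 3.596 15.837 156.655
4 3.020 11.174 195.012
final: 195.012 12.431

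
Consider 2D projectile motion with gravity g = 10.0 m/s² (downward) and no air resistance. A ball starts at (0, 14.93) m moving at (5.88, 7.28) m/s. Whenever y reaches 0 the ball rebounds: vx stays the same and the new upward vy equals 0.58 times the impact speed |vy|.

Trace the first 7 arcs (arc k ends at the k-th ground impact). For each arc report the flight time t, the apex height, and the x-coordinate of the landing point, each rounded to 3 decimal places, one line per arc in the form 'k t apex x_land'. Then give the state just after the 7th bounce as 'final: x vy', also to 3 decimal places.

1 2.603 17.580 15.306
2 2.175 5.914 28.096
3 1.262 1.989 35.514
4 0.732 0.669 39.816
5 0.424 0.225 42.312
6 0.246 0.076 43.759
7 0.143 0.025 44.599
final: 44.599 0.414

Arc 1: start y=14.930, vy=7.280 → t=2.603, apex=17.580, x_land=15.306, impact vy=-18.751
  bounce: vy ← 0.58·18.751 = 10.876
Arc 2: start y=0.000, vy=10.876 → t=2.175, apex=5.914, x_land=28.096, impact vy=-10.876
  bounce: vy ← 0.58·10.876 = 6.308
Arc 3: start y=0.000, vy=6.308 → t=1.262, apex=1.989, x_land=35.514, impact vy=-6.308
  bounce: vy ← 0.58·6.308 = 3.659
Arc 4: start y=0.000, vy=3.659 → t=0.732, apex=0.669, x_land=39.816, impact vy=-3.659
  bounce: vy ← 0.58·3.659 = 2.122
Arc 5: start y=0.000, vy=2.122 → t=0.424, apex=0.225, x_land=42.312, impact vy=-2.122
  bounce: vy ← 0.58·2.122 = 1.231
Arc 6: start y=0.000, vy=1.231 → t=0.246, apex=0.076, x_land=43.759, impact vy=-1.231
  bounce: vy ← 0.58·1.231 = 0.714
Arc 7: start y=0.000, vy=0.714 → t=0.143, apex=0.025, x_land=44.599, impact vy=-0.714
  bounce: vy ← 0.58·0.714 = 0.414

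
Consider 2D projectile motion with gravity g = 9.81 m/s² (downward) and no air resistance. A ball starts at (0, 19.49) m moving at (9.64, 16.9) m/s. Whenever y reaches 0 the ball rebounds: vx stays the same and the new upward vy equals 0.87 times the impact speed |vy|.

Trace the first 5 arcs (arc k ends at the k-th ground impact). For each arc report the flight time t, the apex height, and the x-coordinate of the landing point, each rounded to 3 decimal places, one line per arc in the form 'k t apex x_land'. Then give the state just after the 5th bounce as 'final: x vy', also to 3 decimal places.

1 4.357 34.047 42.005
2 4.584 25.770 86.197
3 3.988 19.505 124.645
4 3.470 14.764 158.094
5 3.019 11.175 187.195
final: 187.195 12.882

Arc 1: start y=19.490, vy=16.900 → t=4.357, apex=34.047, x_land=42.005, impact vy=-25.846
  bounce: vy ← 0.87·25.846 = 22.486
Arc 2: start y=0.000, vy=22.486 → t=4.584, apex=25.770, x_land=86.197, impact vy=-22.486
  bounce: vy ← 0.87·22.486 = 19.563
Arc 3: start y=0.000, vy=19.563 → t=3.988, apex=19.505, x_land=124.645, impact vy=-19.563
  bounce: vy ← 0.87·19.563 = 17.020
Arc 4: start y=0.000, vy=17.020 → t=3.470, apex=14.764, x_land=158.094, impact vy=-17.020
  bounce: vy ← 0.87·17.020 = 14.807
Arc 5: start y=0.000, vy=14.807 → t=3.019, apex=11.175, x_land=187.195, impact vy=-14.807
  bounce: vy ← 0.87·14.807 = 12.882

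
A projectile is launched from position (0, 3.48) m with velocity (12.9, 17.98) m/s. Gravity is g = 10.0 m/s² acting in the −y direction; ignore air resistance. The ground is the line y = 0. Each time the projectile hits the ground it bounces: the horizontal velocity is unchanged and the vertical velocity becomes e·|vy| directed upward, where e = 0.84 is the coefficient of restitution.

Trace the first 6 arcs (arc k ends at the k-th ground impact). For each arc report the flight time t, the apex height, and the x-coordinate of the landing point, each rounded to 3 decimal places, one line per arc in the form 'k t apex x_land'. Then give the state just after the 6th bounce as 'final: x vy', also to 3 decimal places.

1 3.780 19.644 48.764
2 3.330 13.861 91.720
3 2.797 9.780 127.804
4 2.350 6.901 158.114
5 1.974 4.869 183.574
6 1.658 3.436 204.961
final: 204.961 6.963

Arc 1: start y=3.480, vy=17.980 → t=3.780, apex=19.644, x_land=48.764, impact vy=-19.821
  bounce: vy ← 0.84·19.821 = 16.650
Arc 2: start y=0.000, vy=16.650 → t=3.330, apex=13.861, x_land=91.720, impact vy=-16.650
  bounce: vy ← 0.84·16.650 = 13.986
Arc 3: start y=0.000, vy=13.986 → t=2.797, apex=9.780, x_land=127.804, impact vy=-13.986
  bounce: vy ← 0.84·13.986 = 11.748
Arc 4: start y=0.000, vy=11.748 → t=2.350, apex=6.901, x_land=158.114, impact vy=-11.748
  bounce: vy ← 0.84·11.748 = 9.868
Arc 5: start y=0.000, vy=9.868 → t=1.974, apex=4.869, x_land=183.574, impact vy=-9.868
  bounce: vy ← 0.84·9.868 = 8.289
Arc 6: start y=0.000, vy=8.289 → t=1.658, apex=3.436, x_land=204.961, impact vy=-8.289
  bounce: vy ← 0.84·8.289 = 6.963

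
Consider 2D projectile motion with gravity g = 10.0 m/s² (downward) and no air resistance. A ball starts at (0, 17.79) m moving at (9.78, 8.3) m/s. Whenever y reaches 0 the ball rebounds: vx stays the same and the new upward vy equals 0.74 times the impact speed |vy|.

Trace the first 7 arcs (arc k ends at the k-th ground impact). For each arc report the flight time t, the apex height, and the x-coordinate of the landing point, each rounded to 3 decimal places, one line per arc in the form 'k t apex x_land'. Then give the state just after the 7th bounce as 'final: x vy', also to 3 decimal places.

1 2.891 21.235 28.272
2 3.050 11.628 58.101
3 2.257 6.367 80.174
4 1.670 3.487 96.509
5 1.236 1.909 108.596
6 0.915 1.046 117.541
7 0.677 0.573 124.160
final: 124.160 2.504

Arc 1: start y=17.790, vy=8.300 → t=2.891, apex=21.235, x_land=28.272, impact vy=-20.608
  bounce: vy ← 0.74·20.608 = 15.250
Arc 2: start y=0.000, vy=15.250 → t=3.050, apex=11.628, x_land=58.101, impact vy=-15.250
  bounce: vy ← 0.74·15.250 = 11.285
Arc 3: start y=0.000, vy=11.285 → t=2.257, apex=6.367, x_land=80.174, impact vy=-11.285
  bounce: vy ← 0.74·11.285 = 8.351
Arc 4: start y=0.000, vy=8.351 → t=1.670, apex=3.487, x_land=96.509, impact vy=-8.351
  bounce: vy ← 0.74·8.351 = 6.180
Arc 5: start y=0.000, vy=6.180 → t=1.236, apex=1.909, x_land=108.596, impact vy=-6.180
  bounce: vy ← 0.74·6.180 = 4.573
Arc 6: start y=0.000, vy=4.573 → t=0.915, apex=1.046, x_land=117.541, impact vy=-4.573
  bounce: vy ← 0.74·4.573 = 3.384
Arc 7: start y=0.000, vy=3.384 → t=0.677, apex=0.573, x_land=124.160, impact vy=-3.384
  bounce: vy ← 0.74·3.384 = 2.504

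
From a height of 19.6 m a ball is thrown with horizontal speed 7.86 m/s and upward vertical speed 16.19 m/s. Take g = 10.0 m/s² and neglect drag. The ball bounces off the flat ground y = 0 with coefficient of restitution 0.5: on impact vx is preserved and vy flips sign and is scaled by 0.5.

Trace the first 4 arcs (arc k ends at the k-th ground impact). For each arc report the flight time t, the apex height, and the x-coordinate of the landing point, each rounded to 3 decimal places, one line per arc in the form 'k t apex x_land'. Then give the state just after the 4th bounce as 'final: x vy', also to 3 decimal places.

Arc 1: start y=19.600, vy=16.190 → t=4.177, apex=32.706, x_land=32.828, impact vy=-25.576
  bounce: vy ← 0.5·25.576 = 12.788
Arc 2: start y=0.000, vy=12.788 → t=2.558, apex=8.176, x_land=52.930, impact vy=-12.788
  bounce: vy ← 0.5·12.788 = 6.394
Arc 3: start y=0.000, vy=6.394 → t=1.279, apex=2.044, x_land=62.982, impact vy=-6.394
  bounce: vy ← 0.5·6.394 = 3.197
Arc 4: start y=0.000, vy=3.197 → t=0.639, apex=0.511, x_land=68.007, impact vy=-3.197
  bounce: vy ← 0.5·3.197 = 1.598

1 4.177 32.706 32.828
2 2.558 8.176 52.930
3 1.279 2.044 62.982
4 0.639 0.511 68.007
final: 68.007 1.598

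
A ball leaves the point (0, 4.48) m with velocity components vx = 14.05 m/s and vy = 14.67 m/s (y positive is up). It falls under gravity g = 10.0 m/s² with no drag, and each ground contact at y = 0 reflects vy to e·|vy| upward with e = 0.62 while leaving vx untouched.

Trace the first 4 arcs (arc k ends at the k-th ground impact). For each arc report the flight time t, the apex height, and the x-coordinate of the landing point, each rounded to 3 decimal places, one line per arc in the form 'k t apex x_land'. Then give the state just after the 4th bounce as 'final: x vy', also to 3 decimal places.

1 3.213 15.240 45.141
2 2.165 5.858 75.558
3 1.342 2.252 94.416
4 0.832 0.866 106.108
final: 106.108 2.580

Arc 1: start y=4.480, vy=14.670 → t=3.213, apex=15.240, x_land=45.141, impact vy=-17.459
  bounce: vy ← 0.62·17.459 = 10.824
Arc 2: start y=0.000, vy=10.824 → t=2.165, apex=5.858, x_land=75.558, impact vy=-10.824
  bounce: vy ← 0.62·10.824 = 6.711
Arc 3: start y=0.000, vy=6.711 → t=1.342, apex=2.252, x_land=94.416, impact vy=-6.711
  bounce: vy ← 0.62·6.711 = 4.161
Arc 4: start y=0.000, vy=4.161 → t=0.832, apex=0.866, x_land=106.108, impact vy=-4.161
  bounce: vy ← 0.62·4.161 = 2.580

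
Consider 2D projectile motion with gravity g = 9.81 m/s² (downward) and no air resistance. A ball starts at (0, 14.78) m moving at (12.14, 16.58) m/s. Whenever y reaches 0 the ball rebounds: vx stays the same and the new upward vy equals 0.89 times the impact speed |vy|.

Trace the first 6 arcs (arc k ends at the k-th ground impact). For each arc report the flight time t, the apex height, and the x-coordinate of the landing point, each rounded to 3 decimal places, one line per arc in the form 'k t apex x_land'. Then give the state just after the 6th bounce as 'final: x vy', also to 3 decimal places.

Arc 1: start y=14.780, vy=16.580 → t=4.113, apex=28.791, x_land=49.930, impact vy=-23.767
  bounce: vy ← 0.89·23.767 = 21.153
Arc 2: start y=0.000, vy=21.153 → t=4.312, apex=22.805, x_land=102.284, impact vy=-21.153
  bounce: vy ← 0.89·21.153 = 18.826
Arc 3: start y=0.000, vy=18.826 → t=3.838, apex=18.064, x_land=148.879, impact vy=-18.826
  bounce: vy ← 0.89·18.826 = 16.755
Arc 4: start y=0.000, vy=16.755 → t=3.416, apex=14.309, x_land=190.348, impact vy=-16.755
  bounce: vy ← 0.89·16.755 = 14.912
Arc 5: start y=0.000, vy=14.912 → t=3.040, apex=11.334, x_land=227.256, impact vy=-14.912
  bounce: vy ← 0.89·14.912 = 13.272
Arc 6: start y=0.000, vy=13.272 → t=2.706, apex=8.978, x_land=260.104, impact vy=-13.272
  bounce: vy ← 0.89·13.272 = 11.812

1 4.113 28.791 49.930
2 4.312 22.805 102.284
3 3.838 18.064 148.879
4 3.416 14.309 190.348
5 3.040 11.334 227.256
6 2.706 8.978 260.104
final: 260.104 11.812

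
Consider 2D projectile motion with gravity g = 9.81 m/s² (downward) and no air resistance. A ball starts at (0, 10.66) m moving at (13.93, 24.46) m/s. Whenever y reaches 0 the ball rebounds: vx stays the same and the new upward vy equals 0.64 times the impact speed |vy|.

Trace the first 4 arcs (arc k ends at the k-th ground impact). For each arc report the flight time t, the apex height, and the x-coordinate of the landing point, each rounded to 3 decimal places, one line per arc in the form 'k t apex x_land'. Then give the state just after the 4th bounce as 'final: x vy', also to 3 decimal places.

Arc 1: start y=10.660, vy=24.460 → t=5.390, apex=41.154, x_land=75.082, impact vy=-28.416
  bounce: vy ← 0.64·28.416 = 18.186
Arc 2: start y=0.000, vy=18.186 → t=3.708, apex=16.857, x_land=126.729, impact vy=-18.186
  bounce: vy ← 0.64·18.186 = 11.639
Arc 3: start y=0.000, vy=11.639 → t=2.373, apex=6.904, x_land=159.784, impact vy=-11.639
  bounce: vy ← 0.64·11.639 = 7.449
Arc 4: start y=0.000, vy=7.449 → t=1.519, apex=2.828, x_land=180.938, impact vy=-7.449
  bounce: vy ← 0.64·7.449 = 4.767

1 5.390 41.154 75.082
2 3.708 16.857 126.729
3 2.373 6.904 159.784
4 1.519 2.828 180.938
final: 180.938 4.767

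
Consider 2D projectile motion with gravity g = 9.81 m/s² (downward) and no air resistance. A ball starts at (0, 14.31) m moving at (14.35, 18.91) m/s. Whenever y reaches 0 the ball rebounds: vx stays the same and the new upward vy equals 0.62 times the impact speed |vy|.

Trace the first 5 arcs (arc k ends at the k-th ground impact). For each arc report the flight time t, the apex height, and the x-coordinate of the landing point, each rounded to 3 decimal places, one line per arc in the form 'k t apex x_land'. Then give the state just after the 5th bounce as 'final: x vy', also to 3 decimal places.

1 4.503 32.536 64.620
2 3.194 12.507 110.448
3 1.980 4.808 138.862
4 1.228 1.848 156.478
5 0.761 0.710 167.400
final: 167.400 2.315

Arc 1: start y=14.310, vy=18.910 → t=4.503, apex=32.536, x_land=64.620, impact vy=-25.266
  bounce: vy ← 0.62·25.266 = 15.665
Arc 2: start y=0.000, vy=15.665 → t=3.194, apex=12.507, x_land=110.448, impact vy=-15.665
  bounce: vy ← 0.62·15.665 = 9.712
Arc 3: start y=0.000, vy=9.712 → t=1.980, apex=4.808, x_land=138.862, impact vy=-9.712
  bounce: vy ← 0.62·9.712 = 6.021
Arc 4: start y=0.000, vy=6.021 → t=1.228, apex=1.848, x_land=156.478, impact vy=-6.021
  bounce: vy ← 0.62·6.021 = 3.733
Arc 5: start y=0.000, vy=3.733 → t=0.761, apex=0.710, x_land=167.400, impact vy=-3.733
  bounce: vy ← 0.62·3.733 = 2.315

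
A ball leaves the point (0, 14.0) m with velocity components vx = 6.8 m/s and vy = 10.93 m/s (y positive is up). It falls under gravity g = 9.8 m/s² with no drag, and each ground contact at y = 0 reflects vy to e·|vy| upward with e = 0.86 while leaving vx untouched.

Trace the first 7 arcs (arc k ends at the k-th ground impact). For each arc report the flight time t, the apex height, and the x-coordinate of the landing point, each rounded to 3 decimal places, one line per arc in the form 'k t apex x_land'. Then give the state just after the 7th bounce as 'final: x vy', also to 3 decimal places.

1 3.140 20.095 21.355
2 3.483 14.862 45.040
3 2.996 10.992 65.410
4 2.576 8.130 82.928
5 2.215 6.013 97.993
6 1.905 4.447 110.950
7 1.639 3.289 122.092
final: 122.092 6.905

Arc 1: start y=14.000, vy=10.930 → t=3.140, apex=20.095, x_land=21.355, impact vy=-19.846
  bounce: vy ← 0.86·19.846 = 17.068
Arc 2: start y=0.000, vy=17.068 → t=3.483, apex=14.862, x_land=45.040, impact vy=-17.068
  bounce: vy ← 0.86·17.068 = 14.678
Arc 3: start y=0.000, vy=14.678 → t=2.996, apex=10.992, x_land=65.410, impact vy=-14.678
  bounce: vy ← 0.86·14.678 = 12.623
Arc 4: start y=0.000, vy=12.623 → t=2.576, apex=8.130, x_land=82.928, impact vy=-12.623
  bounce: vy ← 0.86·12.623 = 10.856
Arc 5: start y=0.000, vy=10.856 → t=2.215, apex=6.013, x_land=97.993, impact vy=-10.856
  bounce: vy ← 0.86·10.856 = 9.336
Arc 6: start y=0.000, vy=9.336 → t=1.905, apex=4.447, x_land=110.950, impact vy=-9.336
  bounce: vy ← 0.86·9.336 = 8.029
Arc 7: start y=0.000, vy=8.029 → t=1.639, apex=3.289, x_land=122.092, impact vy=-8.029
  bounce: vy ← 0.86·8.029 = 6.905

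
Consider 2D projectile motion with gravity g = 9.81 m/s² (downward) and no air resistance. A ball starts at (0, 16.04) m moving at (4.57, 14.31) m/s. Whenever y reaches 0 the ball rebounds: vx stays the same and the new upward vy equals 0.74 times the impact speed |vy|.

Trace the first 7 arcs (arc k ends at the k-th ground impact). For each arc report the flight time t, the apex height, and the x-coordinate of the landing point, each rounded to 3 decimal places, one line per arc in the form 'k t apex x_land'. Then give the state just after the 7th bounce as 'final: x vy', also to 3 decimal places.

Arc 1: start y=16.040, vy=14.310 → t=3.782, apex=26.477, x_land=17.284, impact vy=-22.792
  bounce: vy ← 0.74·22.792 = 16.866
Arc 2: start y=0.000, vy=16.866 → t=3.439, apex=14.499, x_land=32.998, impact vy=-16.866
  bounce: vy ← 0.74·16.866 = 12.481
Arc 3: start y=0.000, vy=12.481 → t=2.545, apex=7.940, x_land=44.627, impact vy=-12.481
  bounce: vy ← 0.74·12.481 = 9.236
Arc 4: start y=0.000, vy=9.236 → t=1.883, apex=4.348, x_land=53.232, impact vy=-9.236
  bounce: vy ← 0.74·9.236 = 6.835
Arc 5: start y=0.000, vy=6.835 → t=1.393, apex=2.381, x_land=59.600, impact vy=-6.835
  bounce: vy ← 0.74·6.835 = 5.058
Arc 6: start y=0.000, vy=5.058 → t=1.031, apex=1.304, x_land=64.312, impact vy=-5.058
  bounce: vy ← 0.74·5.058 = 3.743
Arc 7: start y=0.000, vy=3.743 → t=0.763, apex=0.714, x_land=67.799, impact vy=-3.743
  bounce: vy ← 0.74·3.743 = 2.770

1 3.782 26.477 17.284
2 3.439 14.499 32.998
3 2.545 7.940 44.627
4 1.883 4.348 53.232
5 1.393 2.381 59.600
6 1.031 1.304 64.312
7 0.763 0.714 67.799
final: 67.799 2.770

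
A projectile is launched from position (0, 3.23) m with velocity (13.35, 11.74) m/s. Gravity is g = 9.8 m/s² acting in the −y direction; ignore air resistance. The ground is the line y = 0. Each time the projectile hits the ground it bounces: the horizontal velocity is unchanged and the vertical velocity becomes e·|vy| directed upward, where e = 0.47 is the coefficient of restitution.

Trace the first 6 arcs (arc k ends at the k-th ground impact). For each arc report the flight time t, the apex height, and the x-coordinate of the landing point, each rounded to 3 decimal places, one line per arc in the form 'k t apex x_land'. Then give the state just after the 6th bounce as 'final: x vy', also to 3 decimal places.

Arc 1: start y=3.230, vy=11.740 → t=2.645, apex=10.262, x_land=35.312, impact vy=-14.182
  bounce: vy ← 0.47·14.182 = 6.666
Arc 2: start y=0.000, vy=6.666 → t=1.360, apex=2.267, x_land=53.473, impact vy=-6.666
  bounce: vy ← 0.47·6.666 = 3.133
Arc 3: start y=0.000, vy=3.133 → t=0.639, apex=0.501, x_land=62.008, impact vy=-3.133
  bounce: vy ← 0.47·3.133 = 1.472
Arc 4: start y=0.000, vy=1.472 → t=0.300, apex=0.111, x_land=66.020, impact vy=-1.472
  bounce: vy ← 0.47·1.472 = 0.692
Arc 5: start y=0.000, vy=0.692 → t=0.141, apex=0.024, x_land=67.905, impact vy=-0.692
  bounce: vy ← 0.47·0.692 = 0.325
Arc 6: start y=0.000, vy=0.325 → t=0.066, apex=0.005, x_land=68.792, impact vy=-0.325
  bounce: vy ← 0.47·0.325 = 0.153

1 2.645 10.262 35.312
2 1.360 2.267 53.473
3 0.639 0.501 62.008
4 0.300 0.111 66.020
5 0.141 0.024 67.905
6 0.066 0.005 68.792
final: 68.792 0.153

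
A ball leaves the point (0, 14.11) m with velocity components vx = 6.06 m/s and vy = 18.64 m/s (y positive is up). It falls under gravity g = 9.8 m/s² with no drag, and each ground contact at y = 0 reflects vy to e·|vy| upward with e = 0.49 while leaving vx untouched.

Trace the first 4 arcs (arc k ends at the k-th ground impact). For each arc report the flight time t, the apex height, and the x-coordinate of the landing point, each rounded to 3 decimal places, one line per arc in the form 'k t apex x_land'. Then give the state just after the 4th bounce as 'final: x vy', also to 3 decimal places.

1 4.451 31.837 26.973
2 2.498 7.644 42.111
3 1.224 1.835 49.529
4 0.600 0.441 53.163
final: 53.163 1.440

Arc 1: start y=14.110, vy=18.640 → t=4.451, apex=31.837, x_land=26.973, impact vy=-24.980
  bounce: vy ← 0.49·24.980 = 12.240
Arc 2: start y=0.000, vy=12.240 → t=2.498, apex=7.644, x_land=42.111, impact vy=-12.240
  bounce: vy ← 0.49·12.240 = 5.998
Arc 3: start y=0.000, vy=5.998 → t=1.224, apex=1.835, x_land=49.529, impact vy=-5.998
  bounce: vy ← 0.49·5.998 = 2.939
Arc 4: start y=0.000, vy=2.939 → t=0.600, apex=0.441, x_land=53.163, impact vy=-2.939
  bounce: vy ← 0.49·2.939 = 1.440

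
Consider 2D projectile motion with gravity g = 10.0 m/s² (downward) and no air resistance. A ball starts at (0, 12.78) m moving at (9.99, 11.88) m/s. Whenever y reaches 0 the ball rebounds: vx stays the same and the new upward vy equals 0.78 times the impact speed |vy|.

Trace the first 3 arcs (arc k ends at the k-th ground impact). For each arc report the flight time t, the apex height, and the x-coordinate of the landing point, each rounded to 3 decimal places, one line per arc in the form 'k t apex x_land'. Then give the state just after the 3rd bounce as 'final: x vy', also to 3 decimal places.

1 3.180 19.837 31.766
2 3.107 12.069 62.808
3 2.424 7.343 87.020
final: 87.020 9.452

Arc 1: start y=12.780, vy=11.880 → t=3.180, apex=19.837, x_land=31.766, impact vy=-19.918
  bounce: vy ← 0.78·19.918 = 15.536
Arc 2: start y=0.000, vy=15.536 → t=3.107, apex=12.069, x_land=62.808, impact vy=-15.536
  bounce: vy ← 0.78·15.536 = 12.118
Arc 3: start y=0.000, vy=12.118 → t=2.424, apex=7.343, x_land=87.020, impact vy=-12.118
  bounce: vy ← 0.78·12.118 = 9.452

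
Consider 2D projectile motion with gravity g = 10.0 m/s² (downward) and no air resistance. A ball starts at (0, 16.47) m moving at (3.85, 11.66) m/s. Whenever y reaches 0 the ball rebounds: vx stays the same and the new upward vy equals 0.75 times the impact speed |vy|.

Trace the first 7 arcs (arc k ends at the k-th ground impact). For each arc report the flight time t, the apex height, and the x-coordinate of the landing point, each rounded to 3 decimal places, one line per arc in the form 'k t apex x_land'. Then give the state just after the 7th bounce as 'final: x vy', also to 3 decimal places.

1 3.323 23.268 12.794
2 3.236 13.088 25.252
3 2.427 7.362 34.596
4 1.820 4.141 41.603
5 1.365 2.329 46.859
6 1.024 1.310 50.801
7 0.768 0.737 53.757
final: 53.757 2.880

Arc 1: start y=16.470, vy=11.660 → t=3.323, apex=23.268, x_land=12.794, impact vy=-21.572
  bounce: vy ← 0.75·21.572 = 16.179
Arc 2: start y=0.000, vy=16.179 → t=3.236, apex=13.088, x_land=25.252, impact vy=-16.179
  bounce: vy ← 0.75·16.179 = 12.134
Arc 3: start y=0.000, vy=12.134 → t=2.427, apex=7.362, x_land=34.596, impact vy=-12.134
  bounce: vy ← 0.75·12.134 = 9.101
Arc 4: start y=0.000, vy=9.101 → t=1.820, apex=4.141, x_land=41.603, impact vy=-9.101
  bounce: vy ← 0.75·9.101 = 6.826
Arc 5: start y=0.000, vy=6.826 → t=1.365, apex=2.329, x_land=46.859, impact vy=-6.826
  bounce: vy ← 0.75·6.826 = 5.119
Arc 6: start y=0.000, vy=5.119 → t=1.024, apex=1.310, x_land=50.801, impact vy=-5.119
  bounce: vy ← 0.75·5.119 = 3.839
Arc 7: start y=0.000, vy=3.839 → t=0.768, apex=0.737, x_land=53.757, impact vy=-3.839
  bounce: vy ← 0.75·3.839 = 2.880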